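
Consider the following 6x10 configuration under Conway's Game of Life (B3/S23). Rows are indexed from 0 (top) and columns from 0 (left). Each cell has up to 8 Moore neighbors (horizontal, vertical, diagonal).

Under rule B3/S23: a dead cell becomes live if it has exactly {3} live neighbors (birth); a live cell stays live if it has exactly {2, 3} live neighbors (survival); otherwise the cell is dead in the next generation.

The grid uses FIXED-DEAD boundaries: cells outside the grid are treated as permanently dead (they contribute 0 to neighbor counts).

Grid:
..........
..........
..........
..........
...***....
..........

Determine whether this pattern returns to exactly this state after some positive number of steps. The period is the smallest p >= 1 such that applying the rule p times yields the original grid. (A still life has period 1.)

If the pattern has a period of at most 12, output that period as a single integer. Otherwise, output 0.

Answer: 2

Derivation:
Simulating and comparing each generation to the original:
Gen 0 (original, given above): 3 live cells
Gen 1: 3 live cells, differs from original
Gen 2: 3 live cells, MATCHES original -> period = 2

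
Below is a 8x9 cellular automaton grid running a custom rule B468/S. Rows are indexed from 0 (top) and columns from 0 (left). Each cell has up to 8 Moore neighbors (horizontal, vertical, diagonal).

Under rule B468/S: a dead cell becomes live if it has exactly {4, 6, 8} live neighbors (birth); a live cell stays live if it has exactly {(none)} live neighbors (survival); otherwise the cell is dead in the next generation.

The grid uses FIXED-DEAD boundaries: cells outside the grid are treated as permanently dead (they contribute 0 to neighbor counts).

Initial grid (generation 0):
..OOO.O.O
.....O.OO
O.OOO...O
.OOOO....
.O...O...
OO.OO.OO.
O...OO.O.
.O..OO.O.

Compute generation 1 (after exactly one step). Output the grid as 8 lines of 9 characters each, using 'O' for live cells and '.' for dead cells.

Simulating step by step:
Generation 0 (given above): 33 live cells
Generation 1: 10 live cells
(generation 1 grid is the final answer)

Answer: .......O.
..OO.....
.O.......
.........
O.O......
.........
.O.O..O..
......O..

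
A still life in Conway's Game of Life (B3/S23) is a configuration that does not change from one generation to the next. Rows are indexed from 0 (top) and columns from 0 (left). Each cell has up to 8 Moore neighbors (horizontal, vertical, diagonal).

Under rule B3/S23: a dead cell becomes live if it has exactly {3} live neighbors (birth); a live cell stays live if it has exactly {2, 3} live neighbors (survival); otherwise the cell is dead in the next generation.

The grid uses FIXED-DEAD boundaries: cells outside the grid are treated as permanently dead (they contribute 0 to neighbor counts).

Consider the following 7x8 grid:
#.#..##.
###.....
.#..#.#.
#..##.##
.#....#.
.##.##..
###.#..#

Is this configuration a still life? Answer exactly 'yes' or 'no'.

Answer: no

Derivation:
Compute generation 1 and compare to generation 0 (given above):
Generation 1:
#.#.....
#.##..#.
....#.##
#####.##
##....##
....###.
#.#.##..
Cell (0,5) differs: gen0=1 vs gen1=0 -> NOT a still life.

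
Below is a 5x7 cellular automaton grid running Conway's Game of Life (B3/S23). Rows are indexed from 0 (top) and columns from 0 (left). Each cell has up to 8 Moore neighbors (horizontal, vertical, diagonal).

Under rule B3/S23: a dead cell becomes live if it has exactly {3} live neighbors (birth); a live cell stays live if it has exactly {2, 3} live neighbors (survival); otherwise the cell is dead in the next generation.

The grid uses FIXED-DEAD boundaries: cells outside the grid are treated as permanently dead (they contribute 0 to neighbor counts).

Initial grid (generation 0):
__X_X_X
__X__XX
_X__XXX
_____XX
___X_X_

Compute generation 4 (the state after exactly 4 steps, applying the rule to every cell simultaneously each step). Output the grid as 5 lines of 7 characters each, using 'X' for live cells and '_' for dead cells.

Answer: __XX___
____X__
__XX___
_______
_______

Derivation:
Simulating step by step:
Generation 0 (given above): 14 live cells
Generation 1: 8 live cells
___X__X
_XX____
____X__
_______
____XXX
Generation 2: 5 live cells
__X____
__XX___
_______
____X__
_____X_
Generation 3: 5 live cells
__XX___
__XX___
___X___
_______
_______
Generation 4: 5 live cells
(generation 4 grid is the final answer)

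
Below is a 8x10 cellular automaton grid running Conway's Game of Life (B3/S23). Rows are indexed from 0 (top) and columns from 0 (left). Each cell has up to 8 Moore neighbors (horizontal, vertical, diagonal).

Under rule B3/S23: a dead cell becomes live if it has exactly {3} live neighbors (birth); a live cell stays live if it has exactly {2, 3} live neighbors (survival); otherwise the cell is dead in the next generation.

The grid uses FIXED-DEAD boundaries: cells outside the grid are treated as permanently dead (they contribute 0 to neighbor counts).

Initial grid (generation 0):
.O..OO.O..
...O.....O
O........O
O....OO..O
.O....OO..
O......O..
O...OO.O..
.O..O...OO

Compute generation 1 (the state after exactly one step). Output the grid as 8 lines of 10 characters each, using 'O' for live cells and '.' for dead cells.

Simulating step by step:
Generation 0 (given above): 25 live cells
Generation 1: 30 live cells
(generation 1 grid is the final answer)

Answer: ....O.....
....O...O.
........OO
OO...OOOO.
OO...O.OO.
OO...O.OO.
OO..OOOO..
....OO..O.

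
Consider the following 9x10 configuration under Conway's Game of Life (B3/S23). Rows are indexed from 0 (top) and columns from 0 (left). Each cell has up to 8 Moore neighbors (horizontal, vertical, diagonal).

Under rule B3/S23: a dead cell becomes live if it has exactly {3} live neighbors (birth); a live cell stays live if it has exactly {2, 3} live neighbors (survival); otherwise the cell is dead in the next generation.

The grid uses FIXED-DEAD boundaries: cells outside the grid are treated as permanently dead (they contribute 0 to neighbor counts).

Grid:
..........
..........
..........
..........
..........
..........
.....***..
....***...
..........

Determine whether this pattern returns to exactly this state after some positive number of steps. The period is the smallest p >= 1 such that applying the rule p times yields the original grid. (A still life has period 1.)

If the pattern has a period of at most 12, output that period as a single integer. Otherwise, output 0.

Answer: 2

Derivation:
Simulating and comparing each generation to the original:
Gen 0 (original, given above): 6 live cells
Gen 1: 6 live cells, differs from original
Gen 2: 6 live cells, MATCHES original -> period = 2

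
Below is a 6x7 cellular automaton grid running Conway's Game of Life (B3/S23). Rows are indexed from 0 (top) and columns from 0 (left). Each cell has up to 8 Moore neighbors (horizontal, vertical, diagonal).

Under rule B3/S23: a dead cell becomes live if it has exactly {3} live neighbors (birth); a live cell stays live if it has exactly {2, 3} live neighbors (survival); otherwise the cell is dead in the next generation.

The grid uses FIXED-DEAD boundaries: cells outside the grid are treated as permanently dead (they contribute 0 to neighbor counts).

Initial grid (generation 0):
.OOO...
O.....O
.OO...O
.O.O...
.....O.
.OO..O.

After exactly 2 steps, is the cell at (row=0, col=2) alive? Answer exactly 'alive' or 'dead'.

Simulating step by step:
Generation 0 (given above): 14 live cells
Generation 1: 10 live cells
.OO....
O..O...
OOO....
.O.....
.O..O..
.......
Generation 2: 6 live cells
.OO....
O..O...
O.O....
.......
.......
.......

Cell (0,2) at generation 2: 1 -> alive

Answer: alive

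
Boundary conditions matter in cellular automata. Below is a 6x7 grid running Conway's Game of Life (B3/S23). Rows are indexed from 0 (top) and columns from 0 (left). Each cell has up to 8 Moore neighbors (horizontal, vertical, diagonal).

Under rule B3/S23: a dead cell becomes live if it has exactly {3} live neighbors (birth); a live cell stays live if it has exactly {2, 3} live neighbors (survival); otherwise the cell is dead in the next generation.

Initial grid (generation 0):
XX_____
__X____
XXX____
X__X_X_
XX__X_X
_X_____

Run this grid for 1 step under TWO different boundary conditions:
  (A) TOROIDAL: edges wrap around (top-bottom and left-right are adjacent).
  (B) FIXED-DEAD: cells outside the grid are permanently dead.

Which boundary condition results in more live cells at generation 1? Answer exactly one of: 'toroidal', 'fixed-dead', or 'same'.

Answer: toroidal

Derivation:
Under TOROIDAL boundary, generation 1:
XXX____
__X____
X_XX__X
___XXX_
_XX_XXX
__X___X
Population = 18

Under FIXED-DEAD boundary, generation 1:
_X_____
__X____
X_XX___
___XXX_
XXX_XX_
XX_____
Population = 15

Comparison: toroidal=18, fixed-dead=15 -> toroidal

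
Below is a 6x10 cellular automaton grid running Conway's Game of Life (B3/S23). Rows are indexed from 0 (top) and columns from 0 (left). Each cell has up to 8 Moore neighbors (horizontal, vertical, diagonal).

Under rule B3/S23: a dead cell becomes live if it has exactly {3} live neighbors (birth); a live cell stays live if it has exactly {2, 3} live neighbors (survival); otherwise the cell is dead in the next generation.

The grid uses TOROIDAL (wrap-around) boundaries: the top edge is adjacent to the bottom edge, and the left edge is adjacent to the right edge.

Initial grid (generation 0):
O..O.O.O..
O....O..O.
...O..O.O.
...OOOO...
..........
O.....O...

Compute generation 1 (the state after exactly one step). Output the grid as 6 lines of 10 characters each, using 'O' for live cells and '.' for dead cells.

Answer: OO..OO.O..
.....O..O.
...O..O..O
...OOOOO..
....O.O...
......O...

Derivation:
Simulating step by step:
Generation 0 (given above): 16 live cells
Generation 1: 18 live cells
(generation 1 grid is the final answer)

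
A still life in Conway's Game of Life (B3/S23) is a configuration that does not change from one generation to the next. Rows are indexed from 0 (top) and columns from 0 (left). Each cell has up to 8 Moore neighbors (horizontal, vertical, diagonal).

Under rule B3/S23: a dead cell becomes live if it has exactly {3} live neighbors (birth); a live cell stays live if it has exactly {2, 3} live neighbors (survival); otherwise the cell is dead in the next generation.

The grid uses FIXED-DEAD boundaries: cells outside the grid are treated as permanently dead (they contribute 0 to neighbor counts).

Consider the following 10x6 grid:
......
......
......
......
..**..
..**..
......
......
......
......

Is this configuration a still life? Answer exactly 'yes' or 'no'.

Compute generation 1 and compare to generation 0 (given above):
Generation 1:
......
......
......
......
..**..
..**..
......
......
......
......
The grids are IDENTICAL -> still life.

Answer: yes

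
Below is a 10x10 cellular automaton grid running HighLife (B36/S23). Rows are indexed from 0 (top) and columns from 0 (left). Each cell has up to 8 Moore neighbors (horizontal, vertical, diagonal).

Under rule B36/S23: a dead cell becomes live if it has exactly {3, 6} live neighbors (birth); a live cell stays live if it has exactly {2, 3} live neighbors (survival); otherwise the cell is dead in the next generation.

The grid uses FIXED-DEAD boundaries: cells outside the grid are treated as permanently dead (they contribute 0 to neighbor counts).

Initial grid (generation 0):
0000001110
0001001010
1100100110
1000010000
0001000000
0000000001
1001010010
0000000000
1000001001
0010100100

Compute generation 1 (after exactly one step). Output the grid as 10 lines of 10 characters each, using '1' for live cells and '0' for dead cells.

Answer: 0000001010
0000011001
1100111110
1100100000
0000000000
0000100000
0000000000
0000000000
0000000000
0000000000

Derivation:
Simulating step by step:
Generation 0 (given above): 25 live cells
Generation 1: 16 live cells
(generation 1 grid is the final answer)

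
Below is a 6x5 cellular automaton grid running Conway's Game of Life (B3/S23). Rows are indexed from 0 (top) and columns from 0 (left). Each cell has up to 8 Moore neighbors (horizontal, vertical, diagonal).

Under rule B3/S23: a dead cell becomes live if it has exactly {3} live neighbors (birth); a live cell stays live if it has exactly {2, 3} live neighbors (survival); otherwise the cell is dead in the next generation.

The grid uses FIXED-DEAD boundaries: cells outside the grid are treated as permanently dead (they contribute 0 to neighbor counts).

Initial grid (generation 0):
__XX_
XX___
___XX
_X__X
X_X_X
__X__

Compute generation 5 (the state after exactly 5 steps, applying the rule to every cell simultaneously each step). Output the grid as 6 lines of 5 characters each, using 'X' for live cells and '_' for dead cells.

Answer: ___X_
__X_X
__X_X
___X_
_____
_____

Derivation:
Simulating step by step:
Generation 0 (given above): 12 live cells
Generation 1: 15 live cells
_XX__
_X__X
XXXXX
_XX_X
__X__
_X_X_
Generation 2: 8 live cells
_XX__
____X
X___X
X___X
_____
__X__
Generation 3: 4 live cells
_____
_X_X_
___XX
_____
_____
_____
Generation 4: 6 live cells
_____
__XXX
__XXX
_____
_____
_____
Generation 5: 6 live cells
(generation 5 grid is the final answer)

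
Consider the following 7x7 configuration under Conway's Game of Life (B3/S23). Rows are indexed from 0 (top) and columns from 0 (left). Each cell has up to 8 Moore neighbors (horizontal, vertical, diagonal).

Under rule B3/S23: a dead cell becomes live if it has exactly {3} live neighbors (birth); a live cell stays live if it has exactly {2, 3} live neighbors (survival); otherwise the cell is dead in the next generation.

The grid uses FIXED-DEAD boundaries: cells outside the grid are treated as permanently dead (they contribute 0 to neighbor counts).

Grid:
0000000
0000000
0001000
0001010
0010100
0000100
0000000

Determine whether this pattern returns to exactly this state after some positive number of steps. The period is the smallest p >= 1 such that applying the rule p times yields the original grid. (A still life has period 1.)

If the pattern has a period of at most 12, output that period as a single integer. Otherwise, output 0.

Simulating and comparing each generation to the original:
Gen 0 (original, given above): 6 live cells
Gen 1: 6 live cells, differs from original
Gen 2: 6 live cells, MATCHES original -> period = 2

Answer: 2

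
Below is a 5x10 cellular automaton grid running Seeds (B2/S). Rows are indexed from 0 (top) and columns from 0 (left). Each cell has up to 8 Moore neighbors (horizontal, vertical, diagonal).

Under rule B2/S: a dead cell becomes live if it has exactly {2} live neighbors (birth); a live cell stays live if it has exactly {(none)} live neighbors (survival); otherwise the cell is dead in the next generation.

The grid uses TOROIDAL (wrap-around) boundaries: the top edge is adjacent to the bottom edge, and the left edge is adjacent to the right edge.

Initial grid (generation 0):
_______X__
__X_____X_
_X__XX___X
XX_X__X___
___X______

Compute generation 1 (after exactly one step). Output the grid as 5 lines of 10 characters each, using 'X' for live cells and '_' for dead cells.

Answer: __XX____X_
XX_XXXXX_X
______XXX_
_________X
XX__X_XX__

Derivation:
Simulating step by step:
Generation 0 (given above): 12 live cells
Generation 1: 20 live cells
(generation 1 grid is the final answer)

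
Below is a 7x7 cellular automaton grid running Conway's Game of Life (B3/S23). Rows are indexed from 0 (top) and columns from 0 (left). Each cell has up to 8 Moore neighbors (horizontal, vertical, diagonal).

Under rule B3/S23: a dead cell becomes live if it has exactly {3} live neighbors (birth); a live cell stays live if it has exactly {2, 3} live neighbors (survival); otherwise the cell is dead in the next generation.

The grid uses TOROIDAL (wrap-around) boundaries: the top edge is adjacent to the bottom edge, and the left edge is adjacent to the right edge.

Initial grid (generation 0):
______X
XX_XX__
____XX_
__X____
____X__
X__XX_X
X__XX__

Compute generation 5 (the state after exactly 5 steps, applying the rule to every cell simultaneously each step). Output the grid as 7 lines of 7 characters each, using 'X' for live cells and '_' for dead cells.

Answer: XX_____
__X____
XX____X
_______
__XX__X
___X__X
______X

Derivation:
Simulating step by step:
Generation 0 (given above): 16 live cells
Generation 1: 22 live cells
_XX__XX
X__XX_X
_XX_XX_
___XXX_
____XX_
X_____X
X__XX__
Generation 2: 14 live cells
_XX____
_______
XXX____
__X___X
___X___
X__X__X
__XXX__
Generation 3: 15 live cells
_XX____
X______
XXX____
X_XX___
X_XX__X
_______
X___X__
Generation 4: 16 live cells
XX_____
X______
X_XX__X
_______
X_XX__X
XX_X__X
_X_____
Generation 5: 12 live cells
(generation 5 grid is the final answer)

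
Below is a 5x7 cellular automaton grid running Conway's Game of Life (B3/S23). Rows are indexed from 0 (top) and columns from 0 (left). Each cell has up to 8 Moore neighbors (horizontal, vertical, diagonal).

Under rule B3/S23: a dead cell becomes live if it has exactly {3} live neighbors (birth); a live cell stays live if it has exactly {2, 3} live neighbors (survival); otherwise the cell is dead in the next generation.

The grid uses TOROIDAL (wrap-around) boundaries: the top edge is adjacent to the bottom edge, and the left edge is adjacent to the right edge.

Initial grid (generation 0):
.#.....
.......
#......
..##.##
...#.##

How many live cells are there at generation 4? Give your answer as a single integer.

Simulating step by step:
Generation 0 (given above): 9 live cells
Generation 1: 9 live cells
.......
.......
......#
#.##.#.
#..#.##
Generation 2: 12 live cells
......#
.......
......#
####.#.
####.#.
Generation 3: 12 live cells
###...#
.......
###...#
...#.#.
...#.#.
Generation 4: 16 live cells
###...#
.......
###...#
##.#.#.
##.#.#.
Population at generation 4: 16

Answer: 16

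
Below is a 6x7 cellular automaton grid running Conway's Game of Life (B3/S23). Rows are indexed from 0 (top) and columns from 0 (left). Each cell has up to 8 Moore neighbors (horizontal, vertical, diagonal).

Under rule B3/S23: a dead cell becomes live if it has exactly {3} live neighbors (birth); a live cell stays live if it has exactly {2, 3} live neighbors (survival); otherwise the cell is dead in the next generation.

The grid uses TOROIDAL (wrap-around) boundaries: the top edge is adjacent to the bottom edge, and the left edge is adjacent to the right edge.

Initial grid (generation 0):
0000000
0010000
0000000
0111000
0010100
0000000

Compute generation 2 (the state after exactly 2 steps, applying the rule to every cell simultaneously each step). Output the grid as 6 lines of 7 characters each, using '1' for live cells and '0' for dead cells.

Simulating step by step:
Generation 0 (given above): 6 live cells
Generation 1: 7 live cells
0000000
0000000
0101000
0111000
0110000
0000000
Generation 2: 6 live cells
(generation 2 grid is the final answer)

Answer: 0000000
0000000
0101000
1001000
0101000
0000000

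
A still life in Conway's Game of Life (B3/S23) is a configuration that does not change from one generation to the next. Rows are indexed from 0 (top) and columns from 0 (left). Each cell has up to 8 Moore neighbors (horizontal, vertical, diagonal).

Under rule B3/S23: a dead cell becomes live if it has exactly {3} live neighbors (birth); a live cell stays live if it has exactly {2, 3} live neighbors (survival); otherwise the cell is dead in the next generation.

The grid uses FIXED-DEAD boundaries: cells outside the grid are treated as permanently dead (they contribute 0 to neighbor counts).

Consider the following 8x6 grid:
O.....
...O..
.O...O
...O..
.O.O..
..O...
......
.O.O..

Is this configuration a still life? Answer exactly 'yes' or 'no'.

Compute generation 1 and compare to generation 0 (given above):
Generation 1:
......
......
..O.O.
....O.
...O..
..O...
..O...
......
Cell (0,0) differs: gen0=1 vs gen1=0 -> NOT a still life.

Answer: no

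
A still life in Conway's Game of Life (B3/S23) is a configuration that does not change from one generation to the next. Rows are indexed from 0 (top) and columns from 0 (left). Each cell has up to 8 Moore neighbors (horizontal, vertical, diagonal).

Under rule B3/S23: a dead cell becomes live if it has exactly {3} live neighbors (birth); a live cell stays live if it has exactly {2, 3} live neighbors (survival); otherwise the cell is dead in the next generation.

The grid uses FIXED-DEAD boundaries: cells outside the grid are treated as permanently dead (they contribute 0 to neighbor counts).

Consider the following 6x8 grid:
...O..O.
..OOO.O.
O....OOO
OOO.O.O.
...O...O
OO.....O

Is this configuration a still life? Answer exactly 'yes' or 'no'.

Compute generation 1 and compare to generation 0 (given above):
Generation 1:
..OOOO..
..OOO...
O......O
OOOOO...
...O..OO
........
Cell (0,2) differs: gen0=0 vs gen1=1 -> NOT a still life.

Answer: no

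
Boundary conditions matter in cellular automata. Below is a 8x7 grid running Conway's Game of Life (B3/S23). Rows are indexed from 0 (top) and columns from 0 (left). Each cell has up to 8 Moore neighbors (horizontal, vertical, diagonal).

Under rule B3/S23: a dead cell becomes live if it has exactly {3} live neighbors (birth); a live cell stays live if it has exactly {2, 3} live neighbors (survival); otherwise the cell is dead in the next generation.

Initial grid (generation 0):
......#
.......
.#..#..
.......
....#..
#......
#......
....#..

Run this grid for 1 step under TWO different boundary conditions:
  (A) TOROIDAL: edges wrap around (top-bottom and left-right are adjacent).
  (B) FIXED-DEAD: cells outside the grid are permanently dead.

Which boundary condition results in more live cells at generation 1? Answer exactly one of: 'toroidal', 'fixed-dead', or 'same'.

Under TOROIDAL boundary, generation 1:
.......
.......
.......
.......
.......
.......
.......
.......
Population = 0

Under FIXED-DEAD boundary, generation 1:
.......
.......
.......
.......
.......
.......
.......
.......
Population = 0

Comparison: toroidal=0, fixed-dead=0 -> same

Answer: same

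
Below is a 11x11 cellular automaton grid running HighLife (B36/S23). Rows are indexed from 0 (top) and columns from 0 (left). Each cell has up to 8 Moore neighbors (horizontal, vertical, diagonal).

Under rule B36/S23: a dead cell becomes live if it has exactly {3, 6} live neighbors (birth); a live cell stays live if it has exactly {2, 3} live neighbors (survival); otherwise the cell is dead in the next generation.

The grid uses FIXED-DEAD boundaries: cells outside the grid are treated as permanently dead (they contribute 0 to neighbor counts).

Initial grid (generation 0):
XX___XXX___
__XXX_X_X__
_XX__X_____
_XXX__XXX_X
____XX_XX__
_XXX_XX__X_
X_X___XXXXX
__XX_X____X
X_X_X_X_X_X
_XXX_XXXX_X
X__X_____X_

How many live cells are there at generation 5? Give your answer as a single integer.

Answer: 39

Derivation:
Simulating step by step:
Generation 0 (given above): 58 live cells
Generation 1: 49 live cells
_XXXXXXX___
X__XX______
___X_X__XX_
_X_X____XX_
__X___X____
_XXX___XX_X
_______XX_X
__X_XX___XX
___X____X_X
X____XX_X_X
_X_XX_XXXX_
Generation 2: 47 live cells
_XX__XX____
_X_____XX__
___X____XX_
___XX__XXX_
___________
_XXX__X_X__
_X__X_XX_XX
___XX__X__X
___X__XXXXX
__XX_XXX_XX
____X_X_XX_
Generation 3: 43 live cells
_XX___XX___
_X____XXXX_
__XXX______
___XX__X_X_
____X____X_
_XXX_XX_XX_
_X__X_X__XX
__XXX___XX_
___________
__XX_______
___XX_X_XXX
Generation 4: 46 live cells
_XX___X____
_X___XX_X__
__X_XXX__X_
__X__X__X__
______XX_XX
_XXX__XXX__
_XXX__X___X
__XXXX__XXX
____X______
__XXX____X_
__XXX____X_
Generation 5: 39 live cells
_XX__XXX___
_X_XX______
_XXXX___XX_
___XX___X_X
_X_X_X___X_
_X_X_X__X_X
______X___X
_X___X___XX
________X_X
__X__X_____
__X_X______
Population at generation 5: 39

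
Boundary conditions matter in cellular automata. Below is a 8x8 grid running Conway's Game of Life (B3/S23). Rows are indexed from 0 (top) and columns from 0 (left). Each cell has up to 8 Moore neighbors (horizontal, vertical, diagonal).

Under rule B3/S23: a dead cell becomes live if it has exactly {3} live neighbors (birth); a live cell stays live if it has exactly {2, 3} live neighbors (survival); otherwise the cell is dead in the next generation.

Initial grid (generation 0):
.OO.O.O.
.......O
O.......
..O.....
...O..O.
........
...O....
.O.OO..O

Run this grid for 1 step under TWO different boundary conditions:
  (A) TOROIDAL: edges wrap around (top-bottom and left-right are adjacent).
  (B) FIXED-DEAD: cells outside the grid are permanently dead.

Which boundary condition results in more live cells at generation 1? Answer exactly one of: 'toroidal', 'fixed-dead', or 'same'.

Answer: toroidal

Derivation:
Under TOROIDAL boundary, generation 1:
.OO.OOOO
OO.....O
........
........
........
........
..OOO...
OO..OO..
Population = 16

Under FIXED-DEAD boundary, generation 1:
........
.O......
........
........
........
........
..OOO...
..OOO...
Population = 7

Comparison: toroidal=16, fixed-dead=7 -> toroidal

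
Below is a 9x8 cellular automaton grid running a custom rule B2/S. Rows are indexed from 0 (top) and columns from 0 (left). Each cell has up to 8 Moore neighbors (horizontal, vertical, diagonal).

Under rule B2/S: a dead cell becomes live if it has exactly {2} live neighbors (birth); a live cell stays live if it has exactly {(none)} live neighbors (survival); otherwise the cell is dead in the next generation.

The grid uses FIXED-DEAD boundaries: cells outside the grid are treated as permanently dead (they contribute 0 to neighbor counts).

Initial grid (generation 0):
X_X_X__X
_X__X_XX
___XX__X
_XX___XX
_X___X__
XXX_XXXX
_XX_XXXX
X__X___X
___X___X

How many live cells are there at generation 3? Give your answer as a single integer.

Simulating step by step:
Generation 0 (given above): 35 live cells
Generation 1: 6 live cells
________
X_______
X_______
X_______
________
________
________
________
__X_X_X_
Generation 2: 6 live cells
________
_X______
________
_X______
________
________
________
___X_X__
___X_X__
Generation 3: 8 live cells
________
________
XXX_____
________
________
________
____X___
__X___X_
__X___X_
Population at generation 3: 8

Answer: 8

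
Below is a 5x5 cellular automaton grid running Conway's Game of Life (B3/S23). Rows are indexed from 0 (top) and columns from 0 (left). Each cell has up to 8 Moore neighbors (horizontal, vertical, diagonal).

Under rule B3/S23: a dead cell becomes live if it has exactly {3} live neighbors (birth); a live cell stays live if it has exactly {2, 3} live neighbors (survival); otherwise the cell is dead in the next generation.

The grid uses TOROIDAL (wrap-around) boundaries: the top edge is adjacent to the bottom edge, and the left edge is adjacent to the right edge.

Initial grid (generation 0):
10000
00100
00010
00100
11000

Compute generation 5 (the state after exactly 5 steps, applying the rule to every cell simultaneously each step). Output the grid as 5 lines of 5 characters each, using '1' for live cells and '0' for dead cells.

Answer: 11011
11010
01111
10011
10000

Derivation:
Simulating step by step:
Generation 0 (given above): 6 live cells
Generation 1: 7 live cells
10000
00000
00110
01100
11000
Generation 2: 9 live cells
11000
00000
01110
10010
10100
Generation 3: 11 live cells
11000
10000
01111
10010
10100
Generation 4: 9 live cells
10001
00010
01110
10000
10100
Generation 5: 15 live cells
(generation 5 grid is the final answer)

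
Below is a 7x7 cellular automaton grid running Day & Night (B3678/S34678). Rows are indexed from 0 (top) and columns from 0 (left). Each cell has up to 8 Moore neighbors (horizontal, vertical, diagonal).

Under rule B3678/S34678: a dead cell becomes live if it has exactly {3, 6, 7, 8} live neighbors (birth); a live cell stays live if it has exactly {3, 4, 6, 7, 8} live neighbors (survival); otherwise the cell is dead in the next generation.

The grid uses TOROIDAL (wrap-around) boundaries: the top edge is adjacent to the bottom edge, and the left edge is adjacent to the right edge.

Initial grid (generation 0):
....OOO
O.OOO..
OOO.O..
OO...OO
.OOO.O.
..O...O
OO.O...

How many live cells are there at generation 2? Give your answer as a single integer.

Answer: 19

Derivation:
Simulating step by step:
Generation 0 (given above): 24 live cells
Generation 1: 21 live cells
....OOO
O.O.O..
.OO.O..
.OO..OO
.OO.OO.
....O..
O.O.O..
Generation 2: 19 live cells
O...OOO
....O.O
..O...O
.....O.
OOO.OOO
..O.O..
....O.O
Population at generation 2: 19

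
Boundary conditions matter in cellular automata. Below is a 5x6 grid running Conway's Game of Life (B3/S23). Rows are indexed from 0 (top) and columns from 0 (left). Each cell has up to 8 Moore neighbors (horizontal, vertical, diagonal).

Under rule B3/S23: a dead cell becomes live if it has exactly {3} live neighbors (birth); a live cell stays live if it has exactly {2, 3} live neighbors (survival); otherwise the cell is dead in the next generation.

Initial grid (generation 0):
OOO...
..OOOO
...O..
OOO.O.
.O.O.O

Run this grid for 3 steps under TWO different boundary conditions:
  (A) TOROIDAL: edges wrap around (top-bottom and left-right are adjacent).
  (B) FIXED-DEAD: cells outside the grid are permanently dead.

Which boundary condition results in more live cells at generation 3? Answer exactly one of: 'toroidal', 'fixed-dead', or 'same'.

Answer: toroidal

Derivation:
Under TOROIDAL boundary, generation 3:
O...OO
O....O
O.....
..O...
...OO.
Population = 9

Under FIXED-DEAD boundary, generation 3:
...O..
...O.O
.O....
O.....
O....O
Population = 7

Comparison: toroidal=9, fixed-dead=7 -> toroidal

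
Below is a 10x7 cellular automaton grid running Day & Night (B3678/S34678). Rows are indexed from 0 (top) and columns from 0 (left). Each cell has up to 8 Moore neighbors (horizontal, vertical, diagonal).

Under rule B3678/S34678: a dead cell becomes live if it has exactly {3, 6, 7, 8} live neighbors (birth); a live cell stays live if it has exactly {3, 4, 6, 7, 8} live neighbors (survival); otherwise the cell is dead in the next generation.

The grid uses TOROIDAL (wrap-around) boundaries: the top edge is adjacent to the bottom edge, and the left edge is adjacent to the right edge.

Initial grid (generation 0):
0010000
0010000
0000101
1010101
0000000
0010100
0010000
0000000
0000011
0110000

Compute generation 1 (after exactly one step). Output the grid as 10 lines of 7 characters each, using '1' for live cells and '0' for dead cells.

Simulating step by step:
Generation 0 (given above): 15 live cells
Generation 1: 10 live cells
(generation 1 grid is the final answer)

Answer: 0011000
0001000
1100000
0001000
0100010
0001000
0001000
0000000
0000000
0000000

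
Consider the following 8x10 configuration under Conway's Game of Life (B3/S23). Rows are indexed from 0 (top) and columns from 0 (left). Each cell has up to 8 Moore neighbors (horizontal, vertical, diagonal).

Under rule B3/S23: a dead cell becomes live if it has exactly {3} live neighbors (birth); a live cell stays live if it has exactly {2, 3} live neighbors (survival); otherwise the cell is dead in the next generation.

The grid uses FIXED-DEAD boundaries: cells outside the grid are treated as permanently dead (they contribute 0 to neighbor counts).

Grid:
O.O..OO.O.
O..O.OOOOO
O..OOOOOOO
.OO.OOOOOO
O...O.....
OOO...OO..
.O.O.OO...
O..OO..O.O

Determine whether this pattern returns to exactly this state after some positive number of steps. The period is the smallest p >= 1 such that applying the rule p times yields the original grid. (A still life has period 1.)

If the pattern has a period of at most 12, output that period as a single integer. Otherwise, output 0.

Simulating and comparing each generation to the original:
Gen 0 (original, given above): 44 live cells
Gen 1: 29 live cells, differs from original
Gen 2: 23 live cells, differs from original
Gen 3: 23 live cells, differs from original
Gen 4: 21 live cells, differs from original
Gen 5: 17 live cells, differs from original
Gen 6: 20 live cells, differs from original
Gen 7: 12 live cells, differs from original
Gen 8: 12 live cells, differs from original
Gen 9: 9 live cells, differs from original
Gen 10: 12 live cells, differs from original
Gen 11: 11 live cells, differs from original
Gen 12: 13 live cells, differs from original
No period found within 12 steps.

Answer: 0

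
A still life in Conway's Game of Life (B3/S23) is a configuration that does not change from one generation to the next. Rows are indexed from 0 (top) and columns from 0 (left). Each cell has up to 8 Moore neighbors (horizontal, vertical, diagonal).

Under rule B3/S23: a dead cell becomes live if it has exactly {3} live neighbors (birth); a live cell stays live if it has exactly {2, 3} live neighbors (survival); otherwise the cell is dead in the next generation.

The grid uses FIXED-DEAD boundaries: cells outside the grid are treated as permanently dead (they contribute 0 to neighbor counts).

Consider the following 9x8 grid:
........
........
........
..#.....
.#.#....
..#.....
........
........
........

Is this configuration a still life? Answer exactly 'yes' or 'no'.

Compute generation 1 and compare to generation 0 (given above):
Generation 1:
........
........
........
..#.....
.#.#....
..#.....
........
........
........
The grids are IDENTICAL -> still life.

Answer: yes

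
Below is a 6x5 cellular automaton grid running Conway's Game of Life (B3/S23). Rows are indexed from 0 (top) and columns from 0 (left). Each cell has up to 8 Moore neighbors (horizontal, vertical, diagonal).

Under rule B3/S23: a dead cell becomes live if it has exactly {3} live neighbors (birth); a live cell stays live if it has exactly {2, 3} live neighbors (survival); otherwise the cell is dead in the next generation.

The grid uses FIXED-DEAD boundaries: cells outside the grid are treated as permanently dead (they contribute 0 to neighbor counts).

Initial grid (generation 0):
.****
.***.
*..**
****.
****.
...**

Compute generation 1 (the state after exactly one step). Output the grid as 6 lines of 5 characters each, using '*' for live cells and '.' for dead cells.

Simulating step by step:
Generation 0 (given above): 20 live cells
Generation 1: 9 live cells
(generation 1 grid is the final answer)

Answer: .*..*
*....
*...*
.....
*....
.*.**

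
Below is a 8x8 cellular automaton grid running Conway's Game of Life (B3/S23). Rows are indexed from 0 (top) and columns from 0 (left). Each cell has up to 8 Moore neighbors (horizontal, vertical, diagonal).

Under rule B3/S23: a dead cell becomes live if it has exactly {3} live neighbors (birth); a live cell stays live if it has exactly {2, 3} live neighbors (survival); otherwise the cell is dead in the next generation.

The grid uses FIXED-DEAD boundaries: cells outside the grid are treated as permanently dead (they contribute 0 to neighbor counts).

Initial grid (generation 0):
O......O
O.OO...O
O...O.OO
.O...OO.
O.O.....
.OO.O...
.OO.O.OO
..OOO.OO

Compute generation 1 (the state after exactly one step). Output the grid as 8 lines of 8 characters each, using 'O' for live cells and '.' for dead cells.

Answer: .O......
O..O...O
O.OOO..O
OO...OOO
O.OO.O..
O....O..
....O.OO
.OO.O.OO

Derivation:
Simulating step by step:
Generation 0 (given above): 28 live cells
Generation 1: 28 live cells
(generation 1 grid is the final answer)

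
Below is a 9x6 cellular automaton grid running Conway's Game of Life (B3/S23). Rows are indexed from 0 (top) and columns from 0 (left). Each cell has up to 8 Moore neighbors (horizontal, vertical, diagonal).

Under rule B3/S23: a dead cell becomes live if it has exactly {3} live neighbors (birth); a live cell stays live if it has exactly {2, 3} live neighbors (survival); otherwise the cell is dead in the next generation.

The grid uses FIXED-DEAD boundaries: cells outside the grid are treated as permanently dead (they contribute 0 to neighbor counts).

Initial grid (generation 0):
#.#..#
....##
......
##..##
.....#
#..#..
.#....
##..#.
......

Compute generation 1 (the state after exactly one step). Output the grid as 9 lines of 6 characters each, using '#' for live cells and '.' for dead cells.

Answer: ....##
....##
......
....##
##...#
......
.##...
##....
......

Derivation:
Simulating step by step:
Generation 0 (given above): 16 live cells
Generation 1: 13 live cells
(generation 1 grid is the final answer)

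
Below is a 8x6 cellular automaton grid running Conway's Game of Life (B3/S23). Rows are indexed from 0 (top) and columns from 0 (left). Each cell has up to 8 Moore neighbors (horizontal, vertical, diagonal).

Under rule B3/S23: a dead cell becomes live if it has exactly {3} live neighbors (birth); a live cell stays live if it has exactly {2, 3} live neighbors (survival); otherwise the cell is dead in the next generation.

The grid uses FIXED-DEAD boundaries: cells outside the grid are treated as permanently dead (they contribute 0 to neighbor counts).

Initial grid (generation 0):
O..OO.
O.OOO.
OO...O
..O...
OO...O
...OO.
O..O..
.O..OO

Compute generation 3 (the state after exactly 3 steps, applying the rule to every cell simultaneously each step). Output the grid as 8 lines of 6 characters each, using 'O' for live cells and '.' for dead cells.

Simulating step by step:
Generation 0 (given above): 21 live cells
Generation 1: 22 live cells
.OO.O.
O.O..O
O...O.
..O...
.OOOO.
OOOOO.
..OO.O
....O.
Generation 2: 17 live cells
.OOO..
O.O.OO
...O..
..O.O.
O...O.
O....O
.....O
...OO.
Generation 3: 17 live cells
(generation 3 grid is the final answer)

Answer: .OOOO.
....O.
.OO..O
....O.
.O.OOO
....OO
.....O
....O.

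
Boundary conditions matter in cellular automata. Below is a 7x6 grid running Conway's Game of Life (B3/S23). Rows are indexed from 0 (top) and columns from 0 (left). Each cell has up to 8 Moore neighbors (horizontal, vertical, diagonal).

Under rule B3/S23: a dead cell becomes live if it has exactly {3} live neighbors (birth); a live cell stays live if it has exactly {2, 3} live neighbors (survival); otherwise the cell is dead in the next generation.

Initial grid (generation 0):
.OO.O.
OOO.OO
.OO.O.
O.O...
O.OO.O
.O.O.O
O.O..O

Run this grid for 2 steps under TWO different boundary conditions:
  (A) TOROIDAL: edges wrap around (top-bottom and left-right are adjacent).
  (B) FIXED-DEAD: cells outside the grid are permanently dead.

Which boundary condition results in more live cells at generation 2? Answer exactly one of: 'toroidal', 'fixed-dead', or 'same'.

Answer: fixed-dead

Derivation:
Under TOROIDAL boundary, generation 2:
....OO
...OOO
...OO.
...OO.
...O.O
......
....O.
Population = 12

Under FIXED-DEAD boundary, generation 2:
.O.OOO
.O....
...O..
...OOO
OO.O..
O..O..
.OOOO.
Population = 18

Comparison: toroidal=12, fixed-dead=18 -> fixed-dead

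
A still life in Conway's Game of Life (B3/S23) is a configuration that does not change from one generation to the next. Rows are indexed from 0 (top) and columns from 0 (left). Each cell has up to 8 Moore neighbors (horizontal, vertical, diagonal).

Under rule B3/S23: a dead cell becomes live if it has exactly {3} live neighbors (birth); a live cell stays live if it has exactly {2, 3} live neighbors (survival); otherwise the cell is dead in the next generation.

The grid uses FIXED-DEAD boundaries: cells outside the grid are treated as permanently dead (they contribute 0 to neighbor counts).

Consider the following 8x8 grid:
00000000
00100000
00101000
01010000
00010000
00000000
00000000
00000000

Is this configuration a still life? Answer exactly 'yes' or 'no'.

Answer: no

Derivation:
Compute generation 1 and compare to generation 0 (given above):
Generation 1:
00000000
00010000
01100000
00011000
00100000
00000000
00000000
00000000
Cell (1,2) differs: gen0=1 vs gen1=0 -> NOT a still life.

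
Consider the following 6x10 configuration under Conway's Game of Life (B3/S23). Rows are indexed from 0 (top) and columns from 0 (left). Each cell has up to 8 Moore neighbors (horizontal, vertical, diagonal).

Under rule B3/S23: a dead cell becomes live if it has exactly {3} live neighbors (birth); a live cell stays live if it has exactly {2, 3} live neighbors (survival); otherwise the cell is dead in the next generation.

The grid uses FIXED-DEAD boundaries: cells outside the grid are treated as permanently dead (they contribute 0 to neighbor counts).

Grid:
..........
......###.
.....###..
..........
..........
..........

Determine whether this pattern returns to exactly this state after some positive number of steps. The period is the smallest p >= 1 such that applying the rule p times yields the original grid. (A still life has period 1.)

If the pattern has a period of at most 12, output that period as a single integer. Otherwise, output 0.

Answer: 2

Derivation:
Simulating and comparing each generation to the original:
Gen 0 (original, given above): 6 live cells
Gen 1: 6 live cells, differs from original
Gen 2: 6 live cells, MATCHES original -> period = 2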